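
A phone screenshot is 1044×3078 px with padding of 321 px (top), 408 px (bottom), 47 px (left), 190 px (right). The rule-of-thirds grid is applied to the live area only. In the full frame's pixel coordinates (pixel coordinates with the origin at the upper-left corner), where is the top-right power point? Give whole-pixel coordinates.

(585, 1104)

Content width = 1044 − 47 − 190 = 807 px; content height = 3078 − 321 − 408 = 2349 px.
Top-right is two-thirds across and one-third down within the live area.
x = 47 + 2 × 807/3 = 47 + 538.00 ≈ 585
y = 321 + 1 × 2349/3 = 321 + 783.00 ≈ 1104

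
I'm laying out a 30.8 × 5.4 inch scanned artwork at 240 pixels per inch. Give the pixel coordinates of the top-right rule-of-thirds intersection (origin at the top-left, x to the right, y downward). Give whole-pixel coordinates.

In pixels the canvas is 30.8 × 240 = 7392 wide and 5.4 × 240 = 1296 tall.
The top-right point is two-thirds across and one-third down:
x = 2 × 7392/3 ≈ 4928; y = 1 × 1296/3 ≈ 432.

x = 4928 px, y = 432 px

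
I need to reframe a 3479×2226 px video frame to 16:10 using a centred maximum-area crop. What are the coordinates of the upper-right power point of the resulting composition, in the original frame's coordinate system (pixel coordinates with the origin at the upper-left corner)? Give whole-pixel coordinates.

3479/2226 < 16/10, so the 16:10 crop keeps the full width 3479 and trims height to 3479 × 10/16 = 2174.38 px.
Top offset = (2226 − 2174.38)/2 = 25.81 px; left offset = 0.
Upper-right is two-thirds across and one-third down within the crop:
x = 0.00 + 2 × 3479.00/3 ≈ 2319; y = 25.81 + 1 × 2174.38/3 ≈ 751.

(2319, 751)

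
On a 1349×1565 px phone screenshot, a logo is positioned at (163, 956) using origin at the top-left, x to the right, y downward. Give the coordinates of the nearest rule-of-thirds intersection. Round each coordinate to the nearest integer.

Third lines: x ∈ {450, 899}, y ∈ {522, 1043}.
163 is closer to x = 450; 956 is closer to y = 1043.
So the nearest intersection is the lower-left power point.

(450, 1043)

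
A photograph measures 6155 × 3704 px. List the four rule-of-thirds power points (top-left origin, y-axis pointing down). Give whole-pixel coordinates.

One third of 6155 is 2051.67; one third of 3704 is 1234.67.
Vertical third lines at x = 2052 and x = 4103; horizontal third lines at y = 1235 and y = 2469.

(2052, 1235), (4103, 1235), (2052, 2469), (4103, 2469)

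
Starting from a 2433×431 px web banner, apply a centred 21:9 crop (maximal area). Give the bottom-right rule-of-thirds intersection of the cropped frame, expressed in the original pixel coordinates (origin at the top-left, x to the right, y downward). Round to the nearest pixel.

(1384, 287)

2433/431 > 21/9, so the 21:9 crop keeps the full height 431 and trims width to 431 × 21/9 = 1005.67 px.
Left offset = (2433 − 1005.67)/2 = 713.67 px; top offset = 0.
Bottom-right is two-thirds across and two-thirds down within the crop:
x = 713.67 + 2 × 1005.67/3 ≈ 1384; y = 0.00 + 2 × 431.00/3 ≈ 287.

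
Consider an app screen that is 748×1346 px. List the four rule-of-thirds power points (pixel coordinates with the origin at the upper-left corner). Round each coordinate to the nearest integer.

(249, 449), (499, 449), (249, 897), (499, 897)

One third of 748 is 249.33; one third of 1346 is 448.67.
Vertical third lines at x = 249 and x = 499; horizontal third lines at y = 449 and y = 897.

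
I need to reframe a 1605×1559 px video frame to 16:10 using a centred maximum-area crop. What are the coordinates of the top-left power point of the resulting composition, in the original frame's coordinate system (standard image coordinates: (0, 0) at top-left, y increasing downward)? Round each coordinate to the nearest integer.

1605/1559 < 16/10, so the 16:10 crop keeps the full width 1605 and trims height to 1605 × 10/16 = 1003.12 px.
Top offset = (1559 − 1003.12)/2 = 277.94 px; left offset = 0.
Top-left is one-third across and one-third down within the crop:
x = 0.00 + 1 × 1605.00/3 ≈ 535; y = 277.94 + 1 × 1003.12/3 ≈ 612.

(535, 612)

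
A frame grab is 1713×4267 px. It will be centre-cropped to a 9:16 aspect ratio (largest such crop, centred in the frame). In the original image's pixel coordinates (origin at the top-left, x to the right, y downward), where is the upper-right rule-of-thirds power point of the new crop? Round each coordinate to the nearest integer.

(1142, 1626)

1713/4267 < 9/16, so the 9:16 crop keeps the full width 1713 and trims height to 1713 × 16/9 = 3045.33 px.
Top offset = (4267 − 3045.33)/2 = 610.83 px; left offset = 0.
Upper-right is two-thirds across and one-third down within the crop:
x = 0.00 + 2 × 1713.00/3 ≈ 1142; y = 610.83 + 1 × 3045.33/3 ≈ 1626.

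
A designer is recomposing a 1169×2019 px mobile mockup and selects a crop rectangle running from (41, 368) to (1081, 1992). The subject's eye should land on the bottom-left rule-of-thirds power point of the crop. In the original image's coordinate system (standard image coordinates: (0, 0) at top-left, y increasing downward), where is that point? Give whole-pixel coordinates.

Crop width = 1081 − 41 = 1040 px; one third is 346.67 px.
Crop height = 1992 − 368 = 1624 px; one third is 541.33 px.
The bottom-left point is one-third across and two-thirds down within the crop:
x = 41 + 1 × 346.67 ≈ 388; y = 368 + 2 × 541.33 ≈ 1451.

(388, 1451)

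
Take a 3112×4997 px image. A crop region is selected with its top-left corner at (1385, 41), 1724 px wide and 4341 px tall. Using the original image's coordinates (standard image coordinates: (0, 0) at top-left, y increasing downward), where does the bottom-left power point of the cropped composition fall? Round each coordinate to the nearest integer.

(1960, 2935)

One third of the crop width 1724 is 574.67 px.
One third of the crop height 4341 is 1447.00 px.
The bottom-left point is one-third across and two-thirds down within the crop:
x = 1385 + 1 × 574.67 ≈ 1960; y = 41 + 2 × 1447.00 ≈ 2935.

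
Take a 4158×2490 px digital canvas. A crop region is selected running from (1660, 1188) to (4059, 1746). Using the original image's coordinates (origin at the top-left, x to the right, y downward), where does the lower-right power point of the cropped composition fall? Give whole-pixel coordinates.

Crop width = 4059 − 1660 = 2399 px; one third is 799.67 px.
Crop height = 1746 − 1188 = 558 px; one third is 186.00 px.
The lower-right point is two-thirds across and two-thirds down within the crop:
x = 1660 + 2 × 799.67 ≈ 3259; y = 1188 + 2 × 186.00 ≈ 1560.

x = 3259 px, y = 1560 px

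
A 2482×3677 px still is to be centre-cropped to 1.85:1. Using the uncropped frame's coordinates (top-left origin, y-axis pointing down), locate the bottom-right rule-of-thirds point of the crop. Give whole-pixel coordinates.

(1655, 2062)

2482/3677 < 1.85/1, so the 1.85:1 crop keeps the full width 2482 and trims height to 2482 × 1/1.85 = 1341.62 px.
Top offset = (3677 − 1341.62)/2 = 1167.69 px; left offset = 0.
Bottom-right is two-thirds across and two-thirds down within the crop:
x = 0.00 + 2 × 2482.00/3 ≈ 1655; y = 1167.69 + 2 × 1341.62/3 ≈ 2062.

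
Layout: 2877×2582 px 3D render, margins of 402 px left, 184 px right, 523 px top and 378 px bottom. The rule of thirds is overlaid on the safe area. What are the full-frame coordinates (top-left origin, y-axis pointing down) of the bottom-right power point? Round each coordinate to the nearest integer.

(1929, 1644)

Content width = 2877 − 402 − 184 = 2291 px; content height = 2582 − 523 − 378 = 1681 px.
Bottom-right is two-thirds across and two-thirds down within the safe area.
x = 402 + 2 × 2291/3 = 402 + 1527.33 ≈ 1929
y = 523 + 2 × 1681/3 = 523 + 1120.67 ≈ 1644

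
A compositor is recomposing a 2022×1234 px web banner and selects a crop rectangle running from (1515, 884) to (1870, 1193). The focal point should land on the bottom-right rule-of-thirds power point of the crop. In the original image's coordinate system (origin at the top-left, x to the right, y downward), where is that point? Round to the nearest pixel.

x = 1752 px, y = 1090 px

Crop width = 1870 − 1515 = 355 px; one third is 118.33 px.
Crop height = 1193 − 884 = 309 px; one third is 103.00 px.
The bottom-right point is two-thirds across and two-thirds down within the crop:
x = 1515 + 2 × 118.33 ≈ 1752; y = 884 + 2 × 103.00 ≈ 1090.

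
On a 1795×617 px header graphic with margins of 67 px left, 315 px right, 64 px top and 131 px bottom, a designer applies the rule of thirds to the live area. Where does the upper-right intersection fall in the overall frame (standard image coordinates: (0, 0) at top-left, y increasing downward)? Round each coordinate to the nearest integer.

(1009, 205)

Content width = 1795 − 67 − 315 = 1413 px; content height = 617 − 64 − 131 = 422 px.
Upper-right is two-thirds across and one-third down within the live area.
x = 67 + 2 × 1413/3 = 67 + 942.00 ≈ 1009
y = 64 + 1 × 422/3 = 64 + 140.67 ≈ 205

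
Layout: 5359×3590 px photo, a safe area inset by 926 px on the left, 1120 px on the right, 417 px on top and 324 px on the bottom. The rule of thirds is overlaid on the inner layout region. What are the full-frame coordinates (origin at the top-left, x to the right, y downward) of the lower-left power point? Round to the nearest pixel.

Content width = 5359 − 926 − 1120 = 3313 px; content height = 3590 − 417 − 324 = 2849 px.
Lower-left is one-third across and two-thirds down within the inner layout region.
x = 926 + 1 × 3313/3 = 926 + 1104.33 ≈ 2030
y = 417 + 2 × 2849/3 = 417 + 1899.33 ≈ 2316

x = 2030 px, y = 2316 px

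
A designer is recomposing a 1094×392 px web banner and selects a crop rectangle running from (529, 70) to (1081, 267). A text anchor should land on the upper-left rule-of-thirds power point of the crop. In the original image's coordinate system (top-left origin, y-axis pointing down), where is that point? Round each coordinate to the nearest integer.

(713, 136)

Crop width = 1081 − 529 = 552 px; one third is 184.00 px.
Crop height = 267 − 70 = 197 px; one third is 65.67 px.
The upper-left point is one-third across and one-third down within the crop:
x = 529 + 1 × 184.00 ≈ 713; y = 70 + 1 × 65.67 ≈ 136.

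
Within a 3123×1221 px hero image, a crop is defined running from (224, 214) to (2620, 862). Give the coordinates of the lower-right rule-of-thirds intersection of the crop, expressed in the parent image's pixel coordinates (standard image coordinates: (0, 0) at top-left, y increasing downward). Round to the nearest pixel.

(1821, 646)

Crop width = 2620 − 224 = 2396 px; one third is 798.67 px.
Crop height = 862 − 214 = 648 px; one third is 216.00 px.
The lower-right point is two-thirds across and two-thirds down within the crop:
x = 224 + 2 × 798.67 ≈ 1821; y = 214 + 2 × 216.00 ≈ 646.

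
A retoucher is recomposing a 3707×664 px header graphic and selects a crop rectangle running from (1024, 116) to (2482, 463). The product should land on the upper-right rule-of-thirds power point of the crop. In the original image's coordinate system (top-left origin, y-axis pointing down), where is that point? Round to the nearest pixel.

x = 1996 px, y = 232 px

Crop width = 2482 − 1024 = 1458 px; one third is 486.00 px.
Crop height = 463 − 116 = 347 px; one third is 115.67 px.
The upper-right point is two-thirds across and one-third down within the crop:
x = 1024 + 2 × 486.00 ≈ 1996; y = 116 + 1 × 115.67 ≈ 232.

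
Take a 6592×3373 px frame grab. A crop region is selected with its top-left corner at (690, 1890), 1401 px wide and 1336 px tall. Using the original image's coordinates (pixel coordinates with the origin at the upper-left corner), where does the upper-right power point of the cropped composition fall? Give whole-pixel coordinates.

x = 1624 px, y = 2335 px

One third of the crop width 1401 is 467.00 px.
One third of the crop height 1336 is 445.33 px.
The upper-right point is two-thirds across and one-third down within the crop:
x = 690 + 2 × 467.00 ≈ 1624; y = 1890 + 1 × 445.33 ≈ 2335.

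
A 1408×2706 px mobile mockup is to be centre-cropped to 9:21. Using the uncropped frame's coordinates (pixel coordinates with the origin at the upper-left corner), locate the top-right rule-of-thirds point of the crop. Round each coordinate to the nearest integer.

1408/2706 > 9/21, so the 9:21 crop keeps the full height 2706 and trims width to 2706 × 9/21 = 1159.71 px.
Left offset = (1408 − 1159.71)/2 = 124.14 px; top offset = 0.
Top-right is two-thirds across and one-third down within the crop:
x = 124.14 + 2 × 1159.71/3 ≈ 897; y = 0.00 + 1 × 2706.00/3 ≈ 902.

(897, 902)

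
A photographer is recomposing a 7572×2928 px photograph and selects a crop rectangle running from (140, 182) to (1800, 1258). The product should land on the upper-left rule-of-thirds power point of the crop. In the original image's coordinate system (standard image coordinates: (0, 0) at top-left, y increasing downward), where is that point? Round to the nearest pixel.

(693, 541)

Crop width = 1800 − 140 = 1660 px; one third is 553.33 px.
Crop height = 1258 − 182 = 1076 px; one third is 358.67 px.
The upper-left point is one-third across and one-third down within the crop:
x = 140 + 1 × 553.33 ≈ 693; y = 182 + 1 × 358.67 ≈ 541.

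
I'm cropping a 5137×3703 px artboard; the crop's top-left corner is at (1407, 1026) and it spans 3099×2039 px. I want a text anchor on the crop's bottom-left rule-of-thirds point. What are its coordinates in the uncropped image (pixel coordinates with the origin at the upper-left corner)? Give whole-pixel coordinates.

(2440, 2385)

One third of the crop width 3099 is 1033.00 px.
One third of the crop height 2039 is 679.67 px.
The bottom-left point is one-third across and two-thirds down within the crop:
x = 1407 + 1 × 1033.00 ≈ 2440; y = 1026 + 2 × 679.67 ≈ 2385.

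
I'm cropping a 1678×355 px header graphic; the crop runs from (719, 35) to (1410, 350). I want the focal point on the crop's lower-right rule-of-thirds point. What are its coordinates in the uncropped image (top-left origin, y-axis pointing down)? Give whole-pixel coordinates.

x = 1180 px, y = 245 px

Crop width = 1410 − 719 = 691 px; one third is 230.33 px.
Crop height = 350 − 35 = 315 px; one third is 105.00 px.
The lower-right point is two-thirds across and two-thirds down within the crop:
x = 719 + 2 × 230.33 ≈ 1180; y = 35 + 2 × 105.00 ≈ 245.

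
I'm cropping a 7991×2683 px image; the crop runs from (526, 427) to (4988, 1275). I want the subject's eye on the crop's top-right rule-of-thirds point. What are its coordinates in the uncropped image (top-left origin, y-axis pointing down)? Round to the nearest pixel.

x = 3501 px, y = 710 px

Crop width = 4988 − 526 = 4462 px; one third is 1487.33 px.
Crop height = 1275 − 427 = 848 px; one third is 282.67 px.
The top-right point is two-thirds across and one-third down within the crop:
x = 526 + 2 × 1487.33 ≈ 3501; y = 427 + 1 × 282.67 ≈ 710.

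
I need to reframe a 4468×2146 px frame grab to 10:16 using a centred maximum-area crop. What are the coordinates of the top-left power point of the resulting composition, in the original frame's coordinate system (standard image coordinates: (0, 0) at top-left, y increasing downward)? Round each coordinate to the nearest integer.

4468/2146 > 10/16, so the 10:16 crop keeps the full height 2146 and trims width to 2146 × 10/16 = 1341.25 px.
Left offset = (4468 − 1341.25)/2 = 1563.38 px; top offset = 0.
Top-left is one-third across and one-third down within the crop:
x = 1563.38 + 1 × 1341.25/3 ≈ 2010; y = 0.00 + 1 × 2146.00/3 ≈ 715.

(2010, 715)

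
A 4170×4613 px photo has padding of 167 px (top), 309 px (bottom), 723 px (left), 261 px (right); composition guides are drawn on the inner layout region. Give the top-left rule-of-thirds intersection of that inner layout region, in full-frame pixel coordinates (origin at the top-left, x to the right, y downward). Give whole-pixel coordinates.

x = 1785 px, y = 1546 px

Content width = 4170 − 723 − 261 = 3186 px; content height = 4613 − 167 − 309 = 4137 px.
Top-left is one-third across and one-third down within the inner layout region.
x = 723 + 1 × 3186/3 = 723 + 1062.00 ≈ 1785
y = 167 + 1 × 4137/3 = 167 + 1379.00 ≈ 1546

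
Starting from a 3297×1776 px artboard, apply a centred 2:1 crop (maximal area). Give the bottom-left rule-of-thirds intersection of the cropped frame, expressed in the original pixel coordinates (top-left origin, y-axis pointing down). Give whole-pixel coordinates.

x = 1099 px, y = 1163 px

3297/1776 < 2/1, so the 2:1 crop keeps the full width 3297 and trims height to 3297 × 1/2 = 1648.50 px.
Top offset = (1776 − 1648.50)/2 = 63.75 px; left offset = 0.
Bottom-left is one-third across and two-thirds down within the crop:
x = 0.00 + 1 × 3297.00/3 ≈ 1099; y = 63.75 + 2 × 1648.50/3 ≈ 1163.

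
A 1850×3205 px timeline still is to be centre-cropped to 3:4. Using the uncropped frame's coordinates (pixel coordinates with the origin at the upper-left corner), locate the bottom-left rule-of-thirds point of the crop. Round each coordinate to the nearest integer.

x = 617 px, y = 2014 px

1850/3205 < 3/4, so the 3:4 crop keeps the full width 1850 and trims height to 1850 × 4/3 = 2466.67 px.
Top offset = (3205 − 2466.67)/2 = 369.17 px; left offset = 0.
Bottom-left is one-third across and two-thirds down within the crop:
x = 0.00 + 1 × 1850.00/3 ≈ 617; y = 369.17 + 2 × 2466.67/3 ≈ 2014.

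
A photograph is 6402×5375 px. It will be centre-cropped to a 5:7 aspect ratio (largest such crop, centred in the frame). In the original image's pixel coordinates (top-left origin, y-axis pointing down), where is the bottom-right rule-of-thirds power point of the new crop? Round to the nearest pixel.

x = 3841 px, y = 3583 px

6402/5375 > 5/7, so the 5:7 crop keeps the full height 5375 and trims width to 5375 × 5/7 = 3839.29 px.
Left offset = (6402 − 3839.29)/2 = 1281.36 px; top offset = 0.
Bottom-right is two-thirds across and two-thirds down within the crop:
x = 1281.36 + 2 × 3839.29/3 ≈ 3841; y = 0.00 + 2 × 5375.00/3 ≈ 3583.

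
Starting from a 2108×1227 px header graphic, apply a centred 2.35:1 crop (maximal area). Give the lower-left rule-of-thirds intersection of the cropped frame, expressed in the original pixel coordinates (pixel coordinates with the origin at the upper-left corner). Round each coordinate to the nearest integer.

(703, 763)

2108/1227 < 2.35/1, so the 2.35:1 crop keeps the full width 2108 and trims height to 2108 × 1/2.35 = 897.02 px.
Top offset = (1227 − 897.02)/2 = 164.99 px; left offset = 0.
Lower-left is one-third across and two-thirds down within the crop:
x = 0.00 + 1 × 2108.00/3 ≈ 703; y = 164.99 + 2 × 897.02/3 ≈ 763.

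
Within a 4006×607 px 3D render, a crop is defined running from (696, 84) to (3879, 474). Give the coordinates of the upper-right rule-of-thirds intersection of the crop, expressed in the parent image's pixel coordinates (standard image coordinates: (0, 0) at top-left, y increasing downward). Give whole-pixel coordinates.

x = 2818 px, y = 214 px

Crop width = 3879 − 696 = 3183 px; one third is 1061.00 px.
Crop height = 474 − 84 = 390 px; one third is 130.00 px.
The upper-right point is two-thirds across and one-third down within the crop:
x = 696 + 2 × 1061.00 ≈ 2818; y = 84 + 1 × 130.00 ≈ 214.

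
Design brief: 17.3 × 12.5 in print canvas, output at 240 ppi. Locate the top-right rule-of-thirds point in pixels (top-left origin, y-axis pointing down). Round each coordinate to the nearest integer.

In pixels the canvas is 17.3 × 240 = 4152 wide and 12.5 × 240 = 3000 tall.
The top-right point is two-thirds across and one-third down:
x = 2 × 4152/3 ≈ 2768; y = 1 × 3000/3 ≈ 1000.

x = 2768 px, y = 1000 px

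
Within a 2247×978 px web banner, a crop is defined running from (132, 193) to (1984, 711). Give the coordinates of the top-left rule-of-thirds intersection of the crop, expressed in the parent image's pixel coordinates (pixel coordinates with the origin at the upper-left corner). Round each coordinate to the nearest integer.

Crop width = 1984 − 132 = 1852 px; one third is 617.33 px.
Crop height = 711 − 193 = 518 px; one third is 172.67 px.
The top-left point is one-third across and one-third down within the crop:
x = 132 + 1 × 617.33 ≈ 749; y = 193 + 1 × 172.67 ≈ 366.

x = 749 px, y = 366 px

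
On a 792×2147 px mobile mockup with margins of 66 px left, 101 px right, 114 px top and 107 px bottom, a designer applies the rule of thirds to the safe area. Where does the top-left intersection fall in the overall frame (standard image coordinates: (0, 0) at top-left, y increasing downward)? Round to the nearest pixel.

Content width = 792 − 66 − 101 = 625 px; content height = 2147 − 114 − 107 = 1926 px.
Top-left is one-third across and one-third down within the safe area.
x = 66 + 1 × 625/3 = 66 + 208.33 ≈ 274
y = 114 + 1 × 1926/3 = 114 + 642.00 ≈ 756

x = 274 px, y = 756 px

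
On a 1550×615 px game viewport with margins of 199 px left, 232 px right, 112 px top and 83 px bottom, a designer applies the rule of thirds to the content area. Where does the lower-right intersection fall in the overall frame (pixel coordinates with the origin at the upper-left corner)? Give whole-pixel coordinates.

Content width = 1550 − 199 − 232 = 1119 px; content height = 615 − 112 − 83 = 420 px.
Lower-right is two-thirds across and two-thirds down within the content area.
x = 199 + 2 × 1119/3 = 199 + 746.00 ≈ 945
y = 112 + 2 × 420/3 = 112 + 280.00 ≈ 392

x = 945 px, y = 392 px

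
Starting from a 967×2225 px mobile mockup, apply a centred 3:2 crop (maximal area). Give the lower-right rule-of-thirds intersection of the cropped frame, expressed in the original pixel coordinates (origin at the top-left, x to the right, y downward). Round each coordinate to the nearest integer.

967/2225 < 3/2, so the 3:2 crop keeps the full width 967 and trims height to 967 × 2/3 = 644.67 px.
Top offset = (2225 − 644.67)/2 = 790.17 px; left offset = 0.
Lower-right is two-thirds across and two-thirds down within the crop:
x = 0.00 + 2 × 967.00/3 ≈ 645; y = 790.17 + 2 × 644.67/3 ≈ 1220.

x = 645 px, y = 1220 px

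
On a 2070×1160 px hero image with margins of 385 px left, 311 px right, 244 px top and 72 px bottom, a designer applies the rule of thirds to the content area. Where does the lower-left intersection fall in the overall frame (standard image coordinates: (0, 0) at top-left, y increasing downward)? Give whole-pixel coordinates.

x = 843 px, y = 807 px

Content width = 2070 − 385 − 311 = 1374 px; content height = 1160 − 244 − 72 = 844 px.
Lower-left is one-third across and two-thirds down within the content area.
x = 385 + 1 × 1374/3 = 385 + 458.00 ≈ 843
y = 244 + 2 × 844/3 = 244 + 562.67 ≈ 807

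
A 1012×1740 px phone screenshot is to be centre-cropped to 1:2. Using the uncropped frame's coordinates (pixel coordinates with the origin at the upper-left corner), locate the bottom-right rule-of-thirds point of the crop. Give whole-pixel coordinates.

x = 651 px, y = 1160 px

1012/1740 > 1/2, so the 1:2 crop keeps the full height 1740 and trims width to 1740 × 1/2 = 870.00 px.
Left offset = (1012 − 870.00)/2 = 71.00 px; top offset = 0.
Bottom-right is two-thirds across and two-thirds down within the crop:
x = 71.00 + 2 × 870.00/3 ≈ 651; y = 0.00 + 2 × 1740.00/3 ≈ 1160.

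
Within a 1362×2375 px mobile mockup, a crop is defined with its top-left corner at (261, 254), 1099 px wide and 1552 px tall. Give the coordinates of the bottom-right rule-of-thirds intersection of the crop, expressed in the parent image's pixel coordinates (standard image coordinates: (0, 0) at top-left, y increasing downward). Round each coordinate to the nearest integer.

(994, 1289)

One third of the crop width 1099 is 366.33 px.
One third of the crop height 1552 is 517.33 px.
The bottom-right point is two-thirds across and two-thirds down within the crop:
x = 261 + 2 × 366.33 ≈ 994; y = 254 + 2 × 517.33 ≈ 1289.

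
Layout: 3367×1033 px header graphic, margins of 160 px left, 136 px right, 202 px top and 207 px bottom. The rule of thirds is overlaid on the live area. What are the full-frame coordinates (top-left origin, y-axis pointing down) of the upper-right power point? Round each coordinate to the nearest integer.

Content width = 3367 − 160 − 136 = 3071 px; content height = 1033 − 202 − 207 = 624 px.
Upper-right is two-thirds across and one-third down within the live area.
x = 160 + 2 × 3071/3 = 160 + 2047.33 ≈ 2207
y = 202 + 1 × 624/3 = 202 + 208.00 ≈ 410

(2207, 410)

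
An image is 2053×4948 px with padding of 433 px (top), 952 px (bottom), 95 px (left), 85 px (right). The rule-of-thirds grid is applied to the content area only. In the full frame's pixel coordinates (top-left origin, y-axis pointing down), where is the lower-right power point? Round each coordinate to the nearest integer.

(1344, 2808)

Content width = 2053 − 95 − 85 = 1873 px; content height = 4948 − 433 − 952 = 3563 px.
Lower-right is two-thirds across and two-thirds down within the content area.
x = 95 + 2 × 1873/3 = 95 + 1248.67 ≈ 1344
y = 433 + 2 × 3563/3 = 433 + 2375.33 ≈ 2808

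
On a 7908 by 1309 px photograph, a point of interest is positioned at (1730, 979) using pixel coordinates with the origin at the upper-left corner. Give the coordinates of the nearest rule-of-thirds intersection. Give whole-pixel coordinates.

x = 2636 px, y = 873 px

Third lines: x ∈ {2636, 5272}, y ∈ {436, 873}.
1730 is closer to x = 2636; 979 is closer to y = 873.
So the nearest intersection is the lower-left power point.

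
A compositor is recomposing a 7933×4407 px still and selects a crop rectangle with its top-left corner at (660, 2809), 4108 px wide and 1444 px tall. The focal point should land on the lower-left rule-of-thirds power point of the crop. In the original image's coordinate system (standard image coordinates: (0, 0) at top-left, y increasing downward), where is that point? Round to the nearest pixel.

(2029, 3772)

One third of the crop width 4108 is 1369.33 px.
One third of the crop height 1444 is 481.33 px.
The lower-left point is one-third across and two-thirds down within the crop:
x = 660 + 1 × 1369.33 ≈ 2029; y = 2809 + 2 × 481.33 ≈ 3772.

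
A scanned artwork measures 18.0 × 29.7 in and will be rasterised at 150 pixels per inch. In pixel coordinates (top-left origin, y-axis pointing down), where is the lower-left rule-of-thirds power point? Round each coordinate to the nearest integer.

In pixels the canvas is 18.0 × 150 = 2700 wide and 29.7 × 150 = 4455 tall.
The lower-left point is one-third across and two-thirds down:
x = 1 × 2700/3 ≈ 900; y = 2 × 4455/3 ≈ 2970.

x = 900 px, y = 2970 px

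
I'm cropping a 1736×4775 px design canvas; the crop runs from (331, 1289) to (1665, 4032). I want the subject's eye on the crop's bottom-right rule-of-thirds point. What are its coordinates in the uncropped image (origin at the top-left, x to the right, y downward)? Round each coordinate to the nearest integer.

Crop width = 1665 − 331 = 1334 px; one third is 444.67 px.
Crop height = 4032 − 1289 = 2743 px; one third is 914.33 px.
The bottom-right point is two-thirds across and two-thirds down within the crop:
x = 331 + 2 × 444.67 ≈ 1220; y = 1289 + 2 × 914.33 ≈ 3118.

(1220, 3118)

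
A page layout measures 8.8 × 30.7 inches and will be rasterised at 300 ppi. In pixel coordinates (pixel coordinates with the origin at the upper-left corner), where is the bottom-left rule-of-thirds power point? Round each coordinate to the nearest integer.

In pixels the canvas is 8.8 × 300 = 2640 wide and 30.7 × 300 = 9210 tall.
The bottom-left point is one-third across and two-thirds down:
x = 1 × 2640/3 ≈ 880; y = 2 × 9210/3 ≈ 6140.

(880, 6140)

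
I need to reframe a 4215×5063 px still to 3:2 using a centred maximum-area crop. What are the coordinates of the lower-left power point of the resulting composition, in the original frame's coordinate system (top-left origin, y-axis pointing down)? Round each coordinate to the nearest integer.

x = 1405 px, y = 3000 px

4215/5063 < 3/2, so the 3:2 crop keeps the full width 4215 and trims height to 4215 × 2/3 = 2810.00 px.
Top offset = (5063 − 2810.00)/2 = 1126.50 px; left offset = 0.
Lower-left is one-third across and two-thirds down within the crop:
x = 0.00 + 1 × 4215.00/3 ≈ 1405; y = 1126.50 + 2 × 2810.00/3 ≈ 3000.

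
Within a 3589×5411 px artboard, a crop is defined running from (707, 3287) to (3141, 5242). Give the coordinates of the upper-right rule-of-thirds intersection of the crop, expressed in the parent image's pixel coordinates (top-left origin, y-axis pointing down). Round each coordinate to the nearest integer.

(2330, 3939)

Crop width = 3141 − 707 = 2434 px; one third is 811.33 px.
Crop height = 5242 − 3287 = 1955 px; one third is 651.67 px.
The upper-right point is two-thirds across and one-third down within the crop:
x = 707 + 2 × 811.33 ≈ 2330; y = 3287 + 1 × 651.67 ≈ 3939.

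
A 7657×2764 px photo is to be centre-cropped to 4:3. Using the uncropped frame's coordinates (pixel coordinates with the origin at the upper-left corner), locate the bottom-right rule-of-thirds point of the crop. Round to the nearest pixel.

(4443, 1843)

7657/2764 > 4/3, so the 4:3 crop keeps the full height 2764 and trims width to 2764 × 4/3 = 3685.33 px.
Left offset = (7657 − 3685.33)/2 = 1985.83 px; top offset = 0.
Bottom-right is two-thirds across and two-thirds down within the crop:
x = 1985.83 + 2 × 3685.33/3 ≈ 4443; y = 0.00 + 2 × 2764.00/3 ≈ 1843.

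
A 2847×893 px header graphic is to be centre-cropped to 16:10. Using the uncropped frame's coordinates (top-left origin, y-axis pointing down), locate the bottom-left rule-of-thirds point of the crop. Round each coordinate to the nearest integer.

x = 1185 px, y = 595 px

2847/893 > 16/10, so the 16:10 crop keeps the full height 893 and trims width to 893 × 16/10 = 1428.80 px.
Left offset = (2847 − 1428.80)/2 = 709.10 px; top offset = 0.
Bottom-left is one-third across and two-thirds down within the crop:
x = 709.10 + 1 × 1428.80/3 ≈ 1185; y = 0.00 + 2 × 893.00/3 ≈ 595.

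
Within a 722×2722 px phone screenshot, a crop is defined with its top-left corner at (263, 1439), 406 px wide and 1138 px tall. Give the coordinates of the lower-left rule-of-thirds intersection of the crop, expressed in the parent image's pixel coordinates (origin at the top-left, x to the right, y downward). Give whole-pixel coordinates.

x = 398 px, y = 2198 px

One third of the crop width 406 is 135.33 px.
One third of the crop height 1138 is 379.33 px.
The lower-left point is one-third across and two-thirds down within the crop:
x = 263 + 1 × 135.33 ≈ 398; y = 1439 + 2 × 379.33 ≈ 2198.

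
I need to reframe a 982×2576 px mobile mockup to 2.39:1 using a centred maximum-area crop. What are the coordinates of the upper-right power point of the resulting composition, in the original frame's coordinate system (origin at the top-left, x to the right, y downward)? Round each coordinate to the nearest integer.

x = 655 px, y = 1220 px

982/2576 < 2.39/1, so the 2.39:1 crop keeps the full width 982 and trims height to 982 × 1/2.39 = 410.88 px.
Top offset = (2576 − 410.88)/2 = 1082.56 px; left offset = 0.
Upper-right is two-thirds across and one-third down within the crop:
x = 0.00 + 2 × 982.00/3 ≈ 655; y = 1082.56 + 1 × 410.88/3 ≈ 1220.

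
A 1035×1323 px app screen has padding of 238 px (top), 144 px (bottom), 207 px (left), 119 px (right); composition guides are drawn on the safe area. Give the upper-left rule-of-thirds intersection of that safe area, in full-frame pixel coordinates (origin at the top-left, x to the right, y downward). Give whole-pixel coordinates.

Content width = 1035 − 207 − 119 = 709 px; content height = 1323 − 238 − 144 = 941 px.
Upper-left is one-third across and one-third down within the safe area.
x = 207 + 1 × 709/3 = 207 + 236.33 ≈ 443
y = 238 + 1 × 941/3 = 238 + 313.67 ≈ 552

x = 443 px, y = 552 px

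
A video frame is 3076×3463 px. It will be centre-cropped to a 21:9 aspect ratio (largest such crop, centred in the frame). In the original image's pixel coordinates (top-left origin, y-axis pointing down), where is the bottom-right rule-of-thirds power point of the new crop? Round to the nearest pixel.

3076/3463 < 21/9, so the 21:9 crop keeps the full width 3076 and trims height to 3076 × 9/21 = 1318.29 px.
Top offset = (3463 − 1318.29)/2 = 1072.36 px; left offset = 0.
Bottom-right is two-thirds across and two-thirds down within the crop:
x = 0.00 + 2 × 3076.00/3 ≈ 2051; y = 1072.36 + 2 × 1318.29/3 ≈ 1951.

x = 2051 px, y = 1951 px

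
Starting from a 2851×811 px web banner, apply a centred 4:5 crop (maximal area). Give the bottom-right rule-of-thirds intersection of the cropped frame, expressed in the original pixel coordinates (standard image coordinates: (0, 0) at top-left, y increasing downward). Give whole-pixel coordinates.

2851/811 > 4/5, so the 4:5 crop keeps the full height 811 and trims width to 811 × 4/5 = 648.80 px.
Left offset = (2851 − 648.80)/2 = 1101.10 px; top offset = 0.
Bottom-right is two-thirds across and two-thirds down within the crop:
x = 1101.10 + 2 × 648.80/3 ≈ 1534; y = 0.00 + 2 × 811.00/3 ≈ 541.

x = 1534 px, y = 541 px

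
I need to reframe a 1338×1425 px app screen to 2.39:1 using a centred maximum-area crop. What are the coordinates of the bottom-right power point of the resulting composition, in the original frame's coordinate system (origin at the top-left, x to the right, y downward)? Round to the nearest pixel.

1338/1425 < 2.39/1, so the 2.39:1 crop keeps the full width 1338 and trims height to 1338 × 1/2.39 = 559.83 px.
Top offset = (1425 − 559.83)/2 = 432.58 px; left offset = 0.
Bottom-right is two-thirds across and two-thirds down within the crop:
x = 0.00 + 2 × 1338.00/3 ≈ 892; y = 432.58 + 2 × 559.83/3 ≈ 806.

(892, 806)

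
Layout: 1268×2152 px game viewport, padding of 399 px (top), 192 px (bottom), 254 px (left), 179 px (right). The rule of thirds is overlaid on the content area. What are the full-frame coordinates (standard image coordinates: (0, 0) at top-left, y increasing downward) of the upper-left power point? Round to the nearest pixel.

x = 532 px, y = 919 px

Content width = 1268 − 254 − 179 = 835 px; content height = 2152 − 399 − 192 = 1561 px.
Upper-left is one-third across and one-third down within the content area.
x = 254 + 1 × 835/3 = 254 + 278.33 ≈ 532
y = 399 + 1 × 1561/3 = 399 + 520.33 ≈ 919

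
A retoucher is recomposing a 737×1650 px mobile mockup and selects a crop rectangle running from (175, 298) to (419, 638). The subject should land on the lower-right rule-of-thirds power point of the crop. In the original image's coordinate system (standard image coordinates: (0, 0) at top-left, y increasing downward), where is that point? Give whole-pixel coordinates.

(338, 525)

Crop width = 419 − 175 = 244 px; one third is 81.33 px.
Crop height = 638 − 298 = 340 px; one third is 113.33 px.
The lower-right point is two-thirds across and two-thirds down within the crop:
x = 175 + 2 × 81.33 ≈ 338; y = 298 + 2 × 113.33 ≈ 525.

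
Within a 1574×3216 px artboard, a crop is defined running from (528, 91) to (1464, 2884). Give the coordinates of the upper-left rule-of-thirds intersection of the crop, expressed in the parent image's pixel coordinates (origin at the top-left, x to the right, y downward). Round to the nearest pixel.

x = 840 px, y = 1022 px

Crop width = 1464 − 528 = 936 px; one third is 312.00 px.
Crop height = 2884 − 91 = 2793 px; one third is 931.00 px.
The upper-left point is one-third across and one-third down within the crop:
x = 528 + 1 × 312.00 ≈ 840; y = 91 + 1 × 931.00 ≈ 1022.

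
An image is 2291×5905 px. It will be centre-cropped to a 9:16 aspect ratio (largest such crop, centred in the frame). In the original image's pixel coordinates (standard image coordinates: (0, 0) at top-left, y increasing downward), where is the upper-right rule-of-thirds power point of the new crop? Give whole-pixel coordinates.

2291/5905 < 9/16, so the 9:16 crop keeps the full width 2291 and trims height to 2291 × 16/9 = 4072.89 px.
Top offset = (5905 − 4072.89)/2 = 916.06 px; left offset = 0.
Upper-right is two-thirds across and one-third down within the crop:
x = 0.00 + 2 × 2291.00/3 ≈ 1527; y = 916.06 + 1 × 4072.89/3 ≈ 2274.

x = 1527 px, y = 2274 px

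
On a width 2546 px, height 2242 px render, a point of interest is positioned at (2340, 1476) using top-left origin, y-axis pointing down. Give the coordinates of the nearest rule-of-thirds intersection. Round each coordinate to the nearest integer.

(1697, 1495)

Third lines: x ∈ {849, 1697}, y ∈ {747, 1495}.
2340 is closer to x = 1697; 1476 is closer to y = 1495.
So the nearest intersection is the lower-right power point.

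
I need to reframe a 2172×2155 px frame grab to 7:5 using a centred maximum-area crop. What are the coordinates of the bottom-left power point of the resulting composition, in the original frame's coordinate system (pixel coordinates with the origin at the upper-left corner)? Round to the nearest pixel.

2172/2155 < 7/5, so the 7:5 crop keeps the full width 2172 and trims height to 2172 × 5/7 = 1551.43 px.
Top offset = (2155 − 1551.43)/2 = 301.79 px; left offset = 0.
Bottom-left is one-third across and two-thirds down within the crop:
x = 0.00 + 1 × 2172.00/3 ≈ 724; y = 301.79 + 2 × 1551.43/3 ≈ 1336.

x = 724 px, y = 1336 px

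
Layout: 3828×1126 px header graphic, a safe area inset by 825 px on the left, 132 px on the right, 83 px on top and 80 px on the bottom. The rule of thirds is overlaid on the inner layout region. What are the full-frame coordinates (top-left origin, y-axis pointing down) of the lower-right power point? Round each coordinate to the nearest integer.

(2739, 725)

Content width = 3828 − 825 − 132 = 2871 px; content height = 1126 − 83 − 80 = 963 px.
Lower-right is two-thirds across and two-thirds down within the inner layout region.
x = 825 + 2 × 2871/3 = 825 + 1914.00 ≈ 2739
y = 83 + 2 × 963/3 = 83 + 642.00 ≈ 725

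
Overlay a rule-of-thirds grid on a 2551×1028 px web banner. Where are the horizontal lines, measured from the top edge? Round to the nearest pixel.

1028 / 3 = 342.67, so the horizontal lines sit at one and two thirds of 1028.

y = 343 px and y = 685 px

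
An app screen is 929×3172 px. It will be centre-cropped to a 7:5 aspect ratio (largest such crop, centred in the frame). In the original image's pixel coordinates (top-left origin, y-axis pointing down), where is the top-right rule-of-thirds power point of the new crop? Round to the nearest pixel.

929/3172 < 7/5, so the 7:5 crop keeps the full width 929 and trims height to 929 × 5/7 = 663.57 px.
Top offset = (3172 − 663.57)/2 = 1254.21 px; left offset = 0.
Top-right is two-thirds across and one-third down within the crop:
x = 0.00 + 2 × 929.00/3 ≈ 619; y = 1254.21 + 1 × 663.57/3 ≈ 1475.

x = 619 px, y = 1475 px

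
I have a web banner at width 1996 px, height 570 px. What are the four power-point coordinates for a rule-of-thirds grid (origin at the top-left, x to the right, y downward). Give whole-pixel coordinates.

One third of 1996 is 665.33; one third of 570 is 190.
Vertical third lines at x = 665 and x = 1331; horizontal third lines at y = 190 and y = 380.

(665, 190), (1331, 190), (665, 380), (1331, 380)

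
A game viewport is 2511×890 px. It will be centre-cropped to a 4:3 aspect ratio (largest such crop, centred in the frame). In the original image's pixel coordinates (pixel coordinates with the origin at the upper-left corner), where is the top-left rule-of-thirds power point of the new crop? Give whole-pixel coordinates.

x = 1058 px, y = 297 px

2511/890 > 4/3, so the 4:3 crop keeps the full height 890 and trims width to 890 × 4/3 = 1186.67 px.
Left offset = (2511 − 1186.67)/2 = 662.17 px; top offset = 0.
Top-left is one-third across and one-third down within the crop:
x = 662.17 + 1 × 1186.67/3 ≈ 1058; y = 0.00 + 1 × 890.00/3 ≈ 297.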